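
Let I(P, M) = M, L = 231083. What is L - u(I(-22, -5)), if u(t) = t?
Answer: 231088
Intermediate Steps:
L - u(I(-22, -5)) = 231083 - 1*(-5) = 231083 + 5 = 231088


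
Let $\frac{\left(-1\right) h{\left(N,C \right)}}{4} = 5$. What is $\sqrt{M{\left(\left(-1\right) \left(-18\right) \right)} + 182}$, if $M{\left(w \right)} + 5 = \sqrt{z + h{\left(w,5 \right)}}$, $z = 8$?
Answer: $\sqrt{177 + 2 i \sqrt{3}} \approx 13.305 + 0.1302 i$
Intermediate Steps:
$h{\left(N,C \right)} = -20$ ($h{\left(N,C \right)} = \left(-4\right) 5 = -20$)
$M{\left(w \right)} = -5 + 2 i \sqrt{3}$ ($M{\left(w \right)} = -5 + \sqrt{8 - 20} = -5 + \sqrt{-12} = -5 + 2 i \sqrt{3}$)
$\sqrt{M{\left(\left(-1\right) \left(-18\right) \right)} + 182} = \sqrt{\left(-5 + 2 i \sqrt{3}\right) + 182} = \sqrt{177 + 2 i \sqrt{3}}$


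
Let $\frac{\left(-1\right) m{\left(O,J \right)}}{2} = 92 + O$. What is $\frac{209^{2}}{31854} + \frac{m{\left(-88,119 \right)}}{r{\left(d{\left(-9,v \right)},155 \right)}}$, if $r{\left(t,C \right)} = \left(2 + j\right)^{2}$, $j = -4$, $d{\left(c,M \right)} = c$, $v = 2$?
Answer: $- \frac{20027}{31854} \approx -0.62871$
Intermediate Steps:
$r{\left(t,C \right)} = 4$ ($r{\left(t,C \right)} = \left(2 - 4\right)^{2} = \left(-2\right)^{2} = 4$)
$m{\left(O,J \right)} = -184 - 2 O$ ($m{\left(O,J \right)} = - 2 \left(92 + O\right) = -184 - 2 O$)
$\frac{209^{2}}{31854} + \frac{m{\left(-88,119 \right)}}{r{\left(d{\left(-9,v \right)},155 \right)}} = \frac{209^{2}}{31854} + \frac{-184 - -176}{4} = 43681 \cdot \frac{1}{31854} + \left(-184 + 176\right) \frac{1}{4} = \frac{43681}{31854} - 2 = - \frac{20027}{31854}$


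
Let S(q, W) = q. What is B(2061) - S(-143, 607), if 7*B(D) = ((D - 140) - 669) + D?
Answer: 4314/7 ≈ 616.29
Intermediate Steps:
B(D) = -809/7 + 2*D/7 (B(D) = (((D - 140) - 669) + D)/7 = (((-140 + D) - 669) + D)/7 = ((-809 + D) + D)/7 = (-809 + 2*D)/7 = -809/7 + 2*D/7)
B(2061) - S(-143, 607) = (-809/7 + (2/7)*2061) - 1*(-143) = (-809/7 + 4122/7) + 143 = 3313/7 + 143 = 4314/7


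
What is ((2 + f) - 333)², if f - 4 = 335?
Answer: 64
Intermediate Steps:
f = 339 (f = 4 + 335 = 339)
((2 + f) - 333)² = ((2 + 339) - 333)² = (341 - 333)² = 8² = 64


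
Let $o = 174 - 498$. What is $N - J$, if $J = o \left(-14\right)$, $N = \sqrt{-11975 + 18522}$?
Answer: $-4536 + \sqrt{6547} \approx -4455.1$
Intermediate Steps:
$o = -324$ ($o = 174 - 498 = -324$)
$N = \sqrt{6547} \approx 80.914$
$J = 4536$ ($J = \left(-324\right) \left(-14\right) = 4536$)
$N - J = \sqrt{6547} - 4536 = -4536 + \sqrt{6547}$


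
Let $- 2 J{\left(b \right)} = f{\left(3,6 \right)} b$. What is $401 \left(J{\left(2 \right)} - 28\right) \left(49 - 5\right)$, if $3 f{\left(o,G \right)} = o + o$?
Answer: $-529320$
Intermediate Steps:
$f{\left(o,G \right)} = \frac{2 o}{3}$ ($f{\left(o,G \right)} = \frac{o + o}{3} = \frac{2 o}{3}$)
$J{\left(b \right)} = - b$ ($J{\left(b \right)} = - \frac{\frac{2}{3} \cdot 3 b}{2} = - \frac{2 b}{2} = - b$)
$401 \left(J{\left(2 \right)} - 28\right) \left(49 - 5\right) = 401 \left(\left(-1\right) 2 - 28\right) \left(49 - 5\right) = 401 \left(-2 - 28\right) 44 = 401 \left(\left(-30\right) 44\right) = 401 \left(-1320\right) = -529320$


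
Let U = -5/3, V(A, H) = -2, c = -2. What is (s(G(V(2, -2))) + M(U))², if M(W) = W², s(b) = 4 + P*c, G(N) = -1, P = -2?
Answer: 9409/81 ≈ 116.16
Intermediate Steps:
s(b) = 8 (s(b) = 4 - 2*(-2) = 4 + 4 = 8)
U = -5/3 (U = -5*⅓ = -5/3 ≈ -1.6667)
(s(G(V(2, -2))) + M(U))² = (8 + (-5/3)²)² = (8 + 25/9)² = (97/9)² = 9409/81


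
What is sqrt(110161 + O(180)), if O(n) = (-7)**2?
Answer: sqrt(110210) ≈ 331.98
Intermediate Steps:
O(n) = 49
sqrt(110161 + O(180)) = sqrt(110161 + 49) = sqrt(110210)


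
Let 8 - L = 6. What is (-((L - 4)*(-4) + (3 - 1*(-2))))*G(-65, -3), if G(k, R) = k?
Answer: 845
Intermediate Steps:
L = 2 (L = 8 - 1*6 = 8 - 6 = 2)
(-((L - 4)*(-4) + (3 - 1*(-2))))*G(-65, -3) = -((2 - 4)*(-4) + (3 - 1*(-2)))*(-65) = -(-2*(-4) + (3 + 2))*(-65) = -(8 + 5)*(-65) = -1*13*(-65) = -13*(-65) = 845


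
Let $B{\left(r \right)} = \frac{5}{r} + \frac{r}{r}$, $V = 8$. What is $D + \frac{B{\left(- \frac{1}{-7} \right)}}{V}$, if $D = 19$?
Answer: $\frac{47}{2} \approx 23.5$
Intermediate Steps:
$B{\left(r \right)} = 1 + \frac{5}{r}$ ($B{\left(r \right)} = \frac{5}{r} + 1 = 1 + \frac{5}{r}$)
$D + \frac{B{\left(- \frac{1}{-7} \right)}}{V} = 19 + \frac{\frac{1}{\left(-1\right) \frac{1}{-7}} \left(5 - \frac{1}{-7}\right)}{8} = 19 + \frac{\frac{1}{\left(-1\right) \left(- \frac{1}{7}\right)} \left(5 - - \frac{1}{7}\right)}{8} = 19 + \frac{\frac{1}{\frac{1}{7}} \left(5 + \frac{1}{7}\right)}{8} = 19 + \frac{7 \cdot \frac{36}{7}}{8} = 19 + \frac{1}{8} \cdot 36 = 19 + \frac{9}{2} = \frac{47}{2}$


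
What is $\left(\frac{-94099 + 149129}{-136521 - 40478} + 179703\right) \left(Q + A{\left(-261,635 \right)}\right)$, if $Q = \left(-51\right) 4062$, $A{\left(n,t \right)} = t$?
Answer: $- \frac{6569044823434709}{176999} \approx -3.7113 \cdot 10^{10}$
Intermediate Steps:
$Q = -207162$
$\left(\frac{-94099 + 149129}{-136521 - 40478} + 179703\right) \left(Q + A{\left(-261,635 \right)}\right) = \left(\frac{-94099 + 149129}{-136521 - 40478} + 179703\right) \left(-207162 + 635\right) = \left(\frac{55030}{-176999} + 179703\right) \left(-206527\right) = \left(55030 \left(- \frac{1}{176999}\right) + 179703\right) \left(-206527\right) = \left(- \frac{55030}{176999} + 179703\right) \left(-206527\right) = \frac{31807196267}{176999} \left(-206527\right) = - \frac{6569044823434709}{176999}$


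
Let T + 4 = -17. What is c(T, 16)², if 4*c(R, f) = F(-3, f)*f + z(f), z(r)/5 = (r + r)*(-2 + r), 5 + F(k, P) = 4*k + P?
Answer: 309136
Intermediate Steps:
F(k, P) = -5 + P + 4*k (F(k, P) = -5 + (4*k + P) = -5 + (P + 4*k) = -5 + P + 4*k)
T = -21 (T = -4 - 17 = -21)
z(r) = 10*r*(-2 + r) (z(r) = 5*((r + r)*(-2 + r)) = 5*((2*r)*(-2 + r)) = 5*(2*r*(-2 + r)) = 10*r*(-2 + r))
c(R, f) = f*(-17 + f)/4 + 5*f*(-2 + f)/2 (c(R, f) = ((-5 + f + 4*(-3))*f + 10*f*(-2 + f))/4 = ((-5 + f - 12)*f + 10*f*(-2 + f))/4 = ((-17 + f)*f + 10*f*(-2 + f))/4 = (f*(-17 + f) + 10*f*(-2 + f))/4 = f*(-17 + f)/4 + 5*f*(-2 + f)/2)
c(T, 16)² = ((¼)*16*(-37 + 11*16))² = ((¼)*16*(-37 + 176))² = ((¼)*16*139)² = 556² = 309136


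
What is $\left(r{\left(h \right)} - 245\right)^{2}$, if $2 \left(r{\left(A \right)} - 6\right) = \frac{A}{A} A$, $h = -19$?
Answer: $\frac{247009}{4} \approx 61752.0$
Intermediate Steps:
$r{\left(A \right)} = 6 + \frac{A}{2}$ ($r{\left(A \right)} = 6 + \frac{\frac{A}{A} A}{2} = 6 + \frac{1 A}{2} = 6 + \frac{A}{2}$)
$\left(r{\left(h \right)} - 245\right)^{2} = \left(\left(6 + \frac{1}{2} \left(-19\right)\right) - 245\right)^{2} = \left(\left(6 - \frac{19}{2}\right) - 245\right)^{2} = \left(- \frac{7}{2} - 245\right)^{2} = \left(- \frac{497}{2}\right)^{2} = \frac{247009}{4}$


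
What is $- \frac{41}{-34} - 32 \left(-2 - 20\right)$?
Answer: $\frac{23977}{34} \approx 705.21$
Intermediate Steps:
$- \frac{41}{-34} - 32 \left(-2 - 20\right) = \left(-41\right) \left(- \frac{1}{34}\right) - 32 \left(-2 - 20\right) = \frac{41}{34} - -704 = \frac{41}{34} + 704 = \frac{23977}{34}$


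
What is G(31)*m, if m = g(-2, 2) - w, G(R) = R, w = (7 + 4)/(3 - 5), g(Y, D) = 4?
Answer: 589/2 ≈ 294.50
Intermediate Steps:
w = -11/2 (w = 11/(-2) = 11*(-1/2) = -11/2 ≈ -5.5000)
m = 19/2 (m = 4 - 1*(-11/2) = 4 + 11/2 = 19/2 ≈ 9.5000)
G(31)*m = 31*(19/2) = 589/2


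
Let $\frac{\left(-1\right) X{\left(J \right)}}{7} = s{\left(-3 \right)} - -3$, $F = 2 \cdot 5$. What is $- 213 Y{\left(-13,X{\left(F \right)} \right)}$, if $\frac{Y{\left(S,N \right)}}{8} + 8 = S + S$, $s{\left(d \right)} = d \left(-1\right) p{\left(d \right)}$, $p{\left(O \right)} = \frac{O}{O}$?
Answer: $57936$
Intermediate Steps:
$p{\left(O \right)} = 1$
$s{\left(d \right)} = - d$ ($s{\left(d \right)} = d \left(-1\right) 1 = - d 1 = - d$)
$F = 10$
$X{\left(J \right)} = -42$ ($X{\left(J \right)} = - 7 \left(\left(-1\right) \left(-3\right) - -3\right) = - 7 \left(3 + 3\right) = \left(-7\right) 6 = -42$)
$Y{\left(S,N \right)} = -64 + 16 S$ ($Y{\left(S,N \right)} = -64 + 8 \left(S + S\right) = -64 + 8 \cdot 2 S = -64 + 16 S$)
$- 213 Y{\left(-13,X{\left(F \right)} \right)} = - 213 \left(-64 + 16 \left(-13\right)\right) = - 213 \left(-64 - 208\right) = \left(-213\right) \left(-272\right) = 57936$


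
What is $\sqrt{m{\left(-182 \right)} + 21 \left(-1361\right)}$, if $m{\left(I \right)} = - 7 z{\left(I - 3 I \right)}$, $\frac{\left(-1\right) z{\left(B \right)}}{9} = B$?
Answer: $i \sqrt{5649} \approx 75.16 i$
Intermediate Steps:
$z{\left(B \right)} = - 9 B$
$m{\left(I \right)} = - 126 I$ ($m{\left(I \right)} = - 7 \left(- 9 \left(I - 3 I\right)\right) = - 7 \left(- 9 \left(- 2 I\right)\right) = - 7 \cdot 18 I = - 126 I$)
$\sqrt{m{\left(-182 \right)} + 21 \left(-1361\right)} = \sqrt{\left(-126\right) \left(-182\right) + 21 \left(-1361\right)} = \sqrt{22932 - 28581} = \sqrt{-5649} = i \sqrt{5649}$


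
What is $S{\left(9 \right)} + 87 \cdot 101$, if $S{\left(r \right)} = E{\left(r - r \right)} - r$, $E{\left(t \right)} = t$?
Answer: $8778$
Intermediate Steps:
$S{\left(r \right)} = - r$ ($S{\left(r \right)} = \left(r - r\right) - r = 0 - r = - r$)
$S{\left(9 \right)} + 87 \cdot 101 = \left(-1\right) 9 + 87 \cdot 101 = -9 + 8787 = 8778$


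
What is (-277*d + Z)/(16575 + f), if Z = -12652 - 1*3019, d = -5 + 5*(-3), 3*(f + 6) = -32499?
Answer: -3377/1912 ≈ -1.7662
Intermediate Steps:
f = -10839 (f = -6 + (1/3)*(-32499) = -6 - 10833 = -10839)
d = -20 (d = -5 - 15 = -20)
Z = -15671 (Z = -12652 - 3019 = -15671)
(-277*d + Z)/(16575 + f) = (-277*(-20) - 15671)/(16575 - 10839) = (5540 - 15671)/5736 = -10131*1/5736 = -3377/1912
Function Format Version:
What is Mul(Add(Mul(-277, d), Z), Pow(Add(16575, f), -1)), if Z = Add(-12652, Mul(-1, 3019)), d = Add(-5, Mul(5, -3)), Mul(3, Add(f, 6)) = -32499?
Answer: Rational(-3377, 1912) ≈ -1.7662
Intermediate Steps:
f = -10839 (f = Add(-6, Mul(Rational(1, 3), -32499)) = Add(-6, -10833) = -10839)
d = -20 (d = Add(-5, -15) = -20)
Z = -15671 (Z = Add(-12652, -3019) = -15671)
Mul(Add(Mul(-277, d), Z), Pow(Add(16575, f), -1)) = Mul(Add(Mul(-277, -20), -15671), Pow(Add(16575, -10839), -1)) = Mul(Add(5540, -15671), Pow(5736, -1)) = Mul(-10131, Rational(1, 5736)) = Rational(-3377, 1912)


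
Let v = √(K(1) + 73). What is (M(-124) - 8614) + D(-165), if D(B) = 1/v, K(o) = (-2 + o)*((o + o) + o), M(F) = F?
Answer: -8738 + √70/70 ≈ -8737.9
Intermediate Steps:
K(o) = 3*o*(-2 + o) (K(o) = (-2 + o)*(2*o + o) = (-2 + o)*(3*o) = 3*o*(-2 + o))
v = √70 (v = √(3*1*(-2 + 1) + 73) = √(3*1*(-1) + 73) = √(-3 + 73) = √70 ≈ 8.3666)
D(B) = √70/70 (D(B) = 1/(√70) = √70/70)
(M(-124) - 8614) + D(-165) = (-124 - 8614) + √70/70 = -8738 + √70/70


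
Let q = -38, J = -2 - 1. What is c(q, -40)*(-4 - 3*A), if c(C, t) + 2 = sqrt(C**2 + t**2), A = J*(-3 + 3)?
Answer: 8 - 8*sqrt(761) ≈ -212.69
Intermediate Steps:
J = -3
A = 0 (A = -3*(-3 + 3) = -3*0 = 0)
c(C, t) = -2 + sqrt(C**2 + t**2)
c(q, -40)*(-4 - 3*A) = (-2 + sqrt((-38)**2 + (-40)**2))*(-4 - 3*0) = (-2 + sqrt(1444 + 1600))*(-4 - 1*0) = (-2 + sqrt(3044))*(-4 + 0) = (-2 + 2*sqrt(761))*(-4) = 8 - 8*sqrt(761)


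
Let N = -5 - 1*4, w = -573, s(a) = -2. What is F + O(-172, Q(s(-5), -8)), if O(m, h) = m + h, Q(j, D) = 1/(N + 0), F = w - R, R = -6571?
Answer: 52433/9 ≈ 5825.9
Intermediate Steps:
F = 5998 (F = -573 - 1*(-6571) = -573 + 6571 = 5998)
N = -9 (N = -5 - 4 = -9)
Q(j, D) = -⅑ (Q(j, D) = 1/(-9 + 0) = 1/(-9) = -⅑)
O(m, h) = h + m
F + O(-172, Q(s(-5), -8)) = 5998 + (-⅑ - 172) = 5998 - 1549/9 = 52433/9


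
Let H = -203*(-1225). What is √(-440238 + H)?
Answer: I*√191563 ≈ 437.68*I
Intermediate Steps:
H = 248675
√(-440238 + H) = √(-440238 + 248675) = √(-191563) = I*√191563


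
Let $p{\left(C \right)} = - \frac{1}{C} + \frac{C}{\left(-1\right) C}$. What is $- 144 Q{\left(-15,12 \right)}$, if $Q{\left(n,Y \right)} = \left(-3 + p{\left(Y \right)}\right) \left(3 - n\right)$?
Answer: $10584$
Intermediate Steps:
$p{\left(C \right)} = -1 - \frac{1}{C}$ ($p{\left(C \right)} = - \frac{1}{C} + C \left(- \frac{1}{C}\right) = - \frac{1}{C} - 1 = -1 - \frac{1}{C}$)
$Q{\left(n,Y \right)} = \left(-3 + \frac{-1 - Y}{Y}\right) \left(3 - n\right)$
$- 144 Q{\left(-15,12 \right)} = - 144 \left(-12 - \frac{3}{12} + 4 \left(-15\right) - \frac{15}{12}\right) = - 144 \left(-12 - \frac{1}{4} - 60 - \frac{5}{4}\right) = \left(-144\right) \left(- \frac{147}{2}\right) = 10584$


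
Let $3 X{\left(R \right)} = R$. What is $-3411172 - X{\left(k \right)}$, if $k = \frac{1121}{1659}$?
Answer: $- \frac{16977404165}{4977} \approx -3.4112 \cdot 10^{6}$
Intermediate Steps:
$k = \frac{1121}{1659}$ ($k = 1121 \cdot \frac{1}{1659} = \frac{1121}{1659} \approx 0.67571$)
$X{\left(R \right)} = \frac{R}{3}$
$-3411172 - X{\left(k \right)} = -3411172 - \frac{1}{3} \cdot \frac{1121}{1659} = -3411172 - \frac{1121}{4977} = - \frac{16977404165}{4977}$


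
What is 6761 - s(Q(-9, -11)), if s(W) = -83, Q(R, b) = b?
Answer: 6844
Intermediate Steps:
6761 - s(Q(-9, -11)) = 6761 - 1*(-83) = 6761 + 83 = 6844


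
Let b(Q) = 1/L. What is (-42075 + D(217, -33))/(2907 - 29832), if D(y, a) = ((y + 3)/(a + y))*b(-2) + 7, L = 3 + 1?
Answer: 7740457/4954200 ≈ 1.5624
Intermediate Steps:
L = 4
b(Q) = 1/4
D(y, a) = 7 + (3 + y)/(4*(a + y)) (D(y, a) = ((y + 3)/(a + y))*(1/4) + 7 = ((3 + y)/(a + y))*(1/4) + 7 = (3 + y)/(4*(a + y)) + 7 = 7 + (3 + y)/(4*(a + y)))
(-42075 + D(217, -33))/(2907 - 29832) = (-42075 + (3 + 28*(-33) + 29*217)/(4*(-33 + 217)))/(2907 - 29832) = (-42075 + (1/4)*(3 - 924 + 6293)/184)/(-26925) = (-42075 + (1/4)*(1/184)*5372)*(-1/26925) = (-42075 + 1343/184)*(-1/26925) = -7740457/184*(-1/26925) = 7740457/4954200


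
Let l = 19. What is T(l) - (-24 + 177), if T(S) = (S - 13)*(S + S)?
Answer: 75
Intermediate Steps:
T(S) = 2*S*(-13 + S) (T(S) = (-13 + S)*(2*S) = 2*S*(-13 + S))
T(l) - (-24 + 177) = 2*19*(-13 + 19) - (-24 + 177) = 2*19*6 - 1*153 = 228 - 153 = 75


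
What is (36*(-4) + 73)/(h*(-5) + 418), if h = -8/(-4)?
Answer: -71/408 ≈ -0.17402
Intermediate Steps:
h = 2 (h = -8*(-¼) = 2)
(36*(-4) + 73)/(h*(-5) + 418) = (36*(-4) + 73)/(2*(-5) + 418) = (-144 + 73)/(-10 + 418) = -71/408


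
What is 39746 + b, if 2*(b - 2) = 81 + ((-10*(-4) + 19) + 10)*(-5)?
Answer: 39616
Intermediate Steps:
b = -130 (b = 2 + (81 + ((-10*(-4) + 19) + 10)*(-5))/2 = 2 + (81 + ((40 + 19) + 10)*(-5))/2 = 2 + (81 + (59 + 10)*(-5))/2 = 2 + (81 + 69*(-5))/2 = 2 + (81 - 345)/2 = 2 + (½)*(-264) = 2 - 132 = -130)
39746 + b = 39746 - 130 = 39616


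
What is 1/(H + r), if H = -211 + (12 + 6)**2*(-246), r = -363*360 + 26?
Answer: -1/210569 ≈ -4.7490e-6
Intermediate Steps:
r = -130654 (r = -130680 + 26 = -130654)
H = -79915 (H = -211 + 18**2*(-246) = -211 + 324*(-246) = -211 - 79704 = -79915)
1/(H + r) = 1/(-79915 - 130654) = 1/(-210569) = -1/210569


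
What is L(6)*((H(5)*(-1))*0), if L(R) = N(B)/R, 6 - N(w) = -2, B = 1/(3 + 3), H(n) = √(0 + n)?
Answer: 0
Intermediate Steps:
H(n) = √n
B = ⅙ (B = 1/6 = ⅙ ≈ 0.16667)
N(w) = 8 (N(w) = 6 - 1*(-2) = 6 + 2 = 8)
L(R) = 8/R
L(6)*((H(5)*(-1))*0) = (8/6)*((√5*(-1))*0) = (8*(⅙))*(-√5*0) = (4/3)*0 = 0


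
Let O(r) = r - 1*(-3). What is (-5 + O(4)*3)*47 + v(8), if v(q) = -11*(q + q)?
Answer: 576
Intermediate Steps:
O(r) = 3 + r (O(r) = r + 3 = 3 + r)
v(q) = -22*q
(-5 + O(4)*3)*47 + v(8) = (-5 + (3 + 4)*3)*47 - 22*8 = (-5 + 7*3)*47 - 176 = (-5 + 21)*47 - 176 = 16*47 - 176 = 752 - 176 = 576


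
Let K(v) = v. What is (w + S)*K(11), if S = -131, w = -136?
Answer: -2937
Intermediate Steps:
(w + S)*K(11) = (-136 - 131)*11 = -267*11 = -2937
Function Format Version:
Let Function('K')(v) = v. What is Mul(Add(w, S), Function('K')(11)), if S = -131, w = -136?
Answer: -2937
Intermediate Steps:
Mul(Add(w, S), Function('K')(11)) = Mul(Add(-136, -131), 11) = Mul(-267, 11) = -2937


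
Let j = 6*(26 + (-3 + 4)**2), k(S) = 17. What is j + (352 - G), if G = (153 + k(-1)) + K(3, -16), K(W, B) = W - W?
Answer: 344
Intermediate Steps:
K(W, B) = 0
G = 170 (G = (153 + 17) + 0 = 170 + 0 = 170)
j = 162 (j = 6*(26 + 1**2) = 6*(26 + 1) = 6*27 = 162)
j + (352 - G) = 162 + (352 - 1*170) = 162 + (352 - 170) = 162 + 182 = 344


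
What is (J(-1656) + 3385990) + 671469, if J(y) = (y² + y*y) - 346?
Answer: 9541785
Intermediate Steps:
J(y) = -346 + 2*y² (J(y) = (y² + y²) - 346 = 2*y² - 346 = -346 + 2*y²)
(J(-1656) + 3385990) + 671469 = ((-346 + 2*(-1656)²) + 3385990) + 671469 = ((-346 + 2*2742336) + 3385990) + 671469 = ((-346 + 5484672) + 3385990) + 671469 = (5484326 + 3385990) + 671469 = 8870316 + 671469 = 9541785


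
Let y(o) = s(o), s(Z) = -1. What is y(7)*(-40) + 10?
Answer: 50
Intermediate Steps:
y(o) = -1
y(7)*(-40) + 10 = -1*(-40) + 10 = 40 + 10 = 50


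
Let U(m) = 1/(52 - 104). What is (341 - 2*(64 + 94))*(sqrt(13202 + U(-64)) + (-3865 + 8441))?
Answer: 114400 + 25*sqrt(8924539)/26 ≈ 1.1727e+5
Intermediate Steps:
U(m) = -1/52 (U(m) = 1/(-52) = -1/52)
(341 - 2*(64 + 94))*(sqrt(13202 + U(-64)) + (-3865 + 8441)) = (341 - 2*(64 + 94))*(sqrt(13202 - 1/52) + (-3865 + 8441)) = (341 - 2*158)*(sqrt(686503/52) + 4576) = (341 - 316)*(sqrt(8924539)/26 + 4576) = 25*(4576 + sqrt(8924539)/26) = 114400 + 25*sqrt(8924539)/26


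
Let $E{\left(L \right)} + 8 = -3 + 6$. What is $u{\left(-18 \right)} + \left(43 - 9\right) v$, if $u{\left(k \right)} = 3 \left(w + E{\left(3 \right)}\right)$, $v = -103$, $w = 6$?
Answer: $-3499$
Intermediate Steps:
$E{\left(L \right)} = -5$ ($E{\left(L \right)} = -8 + \left(-3 + 6\right) = -8 + 3 = -5$)
$u{\left(k \right)} = 3$ ($u{\left(k \right)} = 3 \left(6 - 5\right) = 3 \cdot 1 = 3$)
$u{\left(-18 \right)} + \left(43 - 9\right) v = 3 + \left(43 - 9\right) \left(-103\right) = 3 + 34 \left(-103\right) = 3 - 3502 = -3499$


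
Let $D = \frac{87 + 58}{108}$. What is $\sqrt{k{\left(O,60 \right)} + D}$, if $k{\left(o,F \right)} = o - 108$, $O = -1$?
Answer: $\frac{i \sqrt{34881}}{18} \approx 10.376 i$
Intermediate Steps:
$D = \frac{145}{108}$ ($D = 145 \cdot \frac{1}{108} = \frac{145}{108} \approx 1.3426$)
$k{\left(o,F \right)} = -108 + o$ ($k{\left(o,F \right)} = o - 108 = -108 + o$)
$\sqrt{k{\left(O,60 \right)} + D} = \sqrt{\left(-108 - 1\right) + \frac{145}{108}} = \sqrt{-109 + \frac{145}{108}} = \sqrt{- \frac{11627}{108}} = \frac{i \sqrt{34881}}{18}$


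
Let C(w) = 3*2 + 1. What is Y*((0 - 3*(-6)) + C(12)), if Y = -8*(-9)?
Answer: 1800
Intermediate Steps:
C(w) = 7 (C(w) = 6 + 1 = 7)
Y = 72
Y*((0 - 3*(-6)) + C(12)) = 72*((0 - 3*(-6)) + 7) = 72*((0 + 18) + 7) = 72*(18 + 7) = 72*25 = 1800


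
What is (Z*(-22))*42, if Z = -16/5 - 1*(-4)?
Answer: -3696/5 ≈ -739.20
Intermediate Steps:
Z = ⅘ (Z = -16*⅕ + 4 = -16/5 + 4 = ⅘ ≈ 0.80000)
(Z*(-22))*42 = ((⅘)*(-22))*42 = -88/5*42 = -3696/5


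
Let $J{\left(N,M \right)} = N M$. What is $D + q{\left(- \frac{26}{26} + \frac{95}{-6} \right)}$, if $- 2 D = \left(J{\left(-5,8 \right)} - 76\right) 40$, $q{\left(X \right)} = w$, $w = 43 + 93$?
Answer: $2456$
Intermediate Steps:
$J{\left(N,M \right)} = M N$
$w = 136$
$q{\left(X \right)} = 136$
$D = 2320$ ($D = - \frac{\left(8 \left(-5\right) - 76\right) 40}{2} = - \frac{\left(-40 - 76\right) 40}{2} = - \frac{\left(-116\right) 40}{2} = \left(- \frac{1}{2}\right) \left(-4640\right) = 2320$)
$D + q{\left(- \frac{26}{26} + \frac{95}{-6} \right)} = 2320 + 136 = 2456$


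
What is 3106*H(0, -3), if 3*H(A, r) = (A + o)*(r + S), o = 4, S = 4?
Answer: 12424/3 ≈ 4141.3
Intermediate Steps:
H(A, r) = (4 + A)*(4 + r)/3 (H(A, r) = ((A + 4)*(r + 4))/3 = ((4 + A)*(4 + r))/3 = (4 + A)*(4 + r)/3)
3106*H(0, -3) = 3106*(16/3 + (4/3)*0 + (4/3)*(-3) + (⅓)*0*(-3)) = 3106*(16/3 + 0 - 4 + 0) = 3106*(4/3) = 12424/3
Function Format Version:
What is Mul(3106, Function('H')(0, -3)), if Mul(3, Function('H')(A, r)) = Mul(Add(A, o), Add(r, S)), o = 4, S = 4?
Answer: Rational(12424, 3) ≈ 4141.3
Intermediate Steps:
Function('H')(A, r) = Mul(Rational(1, 3), Add(4, A), Add(4, r)) (Function('H')(A, r) = Mul(Rational(1, 3), Mul(Add(A, 4), Add(r, 4))) = Mul(Rational(1, 3), Mul(Add(4, A), Add(4, r))) = Mul(Rational(1, 3), Add(4, A), Add(4, r)))
Mul(3106, Function('H')(0, -3)) = Mul(3106, Add(Rational(16, 3), Mul(Rational(4, 3), 0), Mul(Rational(4, 3), -3), Mul(Rational(1, 3), 0, -3))) = Mul(3106, Add(Rational(16, 3), 0, -4, 0)) = Mul(3106, Rational(4, 3)) = Rational(12424, 3)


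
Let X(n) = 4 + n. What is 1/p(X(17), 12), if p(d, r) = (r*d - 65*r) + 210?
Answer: -1/318 ≈ -0.0031447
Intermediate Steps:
p(d, r) = 210 - 65*r + d*r (p(d, r) = (d*r - 65*r) + 210 = (-65*r + d*r) + 210 = 210 - 65*r + d*r)
1/p(X(17), 12) = 1/(210 - 65*12 + (4 + 17)*12) = 1/(210 - 780 + 21*12) = 1/(210 - 780 + 252) = 1/(-318) = -1/318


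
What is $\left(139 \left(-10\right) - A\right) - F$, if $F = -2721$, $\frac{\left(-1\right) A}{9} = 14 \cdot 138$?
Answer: $18719$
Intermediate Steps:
$A = -17388$ ($A = - 9 \cdot 14 \cdot 138 = \left(-9\right) 1932 = -17388$)
$\left(139 \left(-10\right) - A\right) - F = \left(139 \left(-10\right) - -17388\right) - -2721 = \left(-1390 + 17388\right) + 2721 = 15998 + 2721 = 18719$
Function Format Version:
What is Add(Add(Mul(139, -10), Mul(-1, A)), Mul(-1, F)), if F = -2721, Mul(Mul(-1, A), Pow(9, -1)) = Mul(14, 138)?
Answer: 18719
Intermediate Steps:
A = -17388 (A = Mul(-9, Mul(14, 138)) = Mul(-9, 1932) = -17388)
Add(Add(Mul(139, -10), Mul(-1, A)), Mul(-1, F)) = Add(Add(Mul(139, -10), Mul(-1, -17388)), Mul(-1, -2721)) = Add(Add(-1390, 17388), 2721) = Add(15998, 2721) = 18719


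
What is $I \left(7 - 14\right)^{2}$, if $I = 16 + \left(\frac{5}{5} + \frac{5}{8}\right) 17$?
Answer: $\frac{17101}{8} \approx 2137.6$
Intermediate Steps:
$I = \frac{349}{8}$ ($I = 16 + \left(5 \cdot \frac{1}{5} + 5 \cdot \frac{1}{8}\right) 17 = 16 + \left(1 + \frac{5}{8}\right) 17 = 16 + \frac{13}{8} \cdot 17 = 16 + \frac{221}{8} = \frac{349}{8} \approx 43.625$)
$I \left(7 - 14\right)^{2} = \frac{349 \left(7 - 14\right)^{2}}{8} = \frac{349 \left(-7\right)^{2}}{8} = \frac{349}{8} \cdot 49 = \frac{17101}{8}$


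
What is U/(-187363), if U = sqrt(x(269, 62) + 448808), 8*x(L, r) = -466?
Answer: -sqrt(1794999)/374726 ≈ -0.0035753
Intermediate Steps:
x(L, r) = -233/4 (x(L, r) = (1/8)*(-466) = -233/4)
U = sqrt(1794999)/2 (U = sqrt(-233/4 + 448808) = sqrt(1794999/4) = sqrt(1794999)/2 ≈ 669.89)
U/(-187363) = (sqrt(1794999)/2)/(-187363) = (sqrt(1794999)/2)*(-1/187363) = -sqrt(1794999)/374726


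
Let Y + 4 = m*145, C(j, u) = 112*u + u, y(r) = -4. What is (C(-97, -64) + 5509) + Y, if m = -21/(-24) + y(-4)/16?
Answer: -13091/8 ≈ -1636.4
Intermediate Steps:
C(j, u) = 113*u
m = 5/8 (m = -21/(-24) - 4/16 = -21*(-1/24) - 4*1/16 = 7/8 - ¼ = 5/8 ≈ 0.62500)
Y = 693/8 (Y = -4 + (5/8)*145 = -4 + 725/8 = 693/8 ≈ 86.625)
(C(-97, -64) + 5509) + Y = (113*(-64) + 5509) + 693/8 = (-7232 + 5509) + 693/8 = -1723 + 693/8 = -13091/8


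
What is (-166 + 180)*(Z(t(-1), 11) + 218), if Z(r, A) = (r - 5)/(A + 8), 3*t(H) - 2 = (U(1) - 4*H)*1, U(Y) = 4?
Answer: 173894/57 ≈ 3050.8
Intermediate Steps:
t(H) = 2 - 4*H/3 (t(H) = ⅔ + ((4 - 4*H)*1)/3 = ⅔ + (4 - 4*H)/3 = ⅔ + (4/3 - 4*H/3) = 2 - 4*H/3)
Z(r, A) = (-5 + r)/(8 + A)
(-166 + 180)*(Z(t(-1), 11) + 218) = (-166 + 180)*((-5 + (2 - 4/3*(-1)))/(8 + 11) + 218) = 14*((-5 + (2 + 4/3))/19 + 218) = 14*((-5 + 10/3)/19 + 218) = 14*((1/19)*(-5/3) + 218) = 14*(-5/57 + 218) = 14*(12421/57) = 173894/57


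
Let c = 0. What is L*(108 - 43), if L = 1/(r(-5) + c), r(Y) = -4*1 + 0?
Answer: -65/4 ≈ -16.250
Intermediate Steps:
r(Y) = -4 (r(Y) = -4 + 0 = -4)
L = -¼ (L = 1/(-4 + 0) = 1/(-4) = -¼ ≈ -0.25000)
L*(108 - 43) = -(108 - 43)/4 = -¼*65 = -65/4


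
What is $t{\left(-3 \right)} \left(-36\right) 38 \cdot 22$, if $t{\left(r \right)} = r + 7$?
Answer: $-120384$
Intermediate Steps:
$t{\left(r \right)} = 7 + r$
$t{\left(-3 \right)} \left(-36\right) 38 \cdot 22 = \left(7 - 3\right) \left(-36\right) 38 \cdot 22 = 4 \left(\left(-1368\right) 22\right) = 4 \left(-30096\right) = -120384$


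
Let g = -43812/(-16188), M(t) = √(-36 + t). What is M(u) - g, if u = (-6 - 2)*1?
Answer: -3651/1349 + 2*I*√11 ≈ -2.7064 + 6.6332*I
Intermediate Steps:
u = -8 (u = -8*1 = -8)
g = 3651/1349 (g = -43812*(-1/16188) = 3651/1349 ≈ 2.7064)
M(u) - g = √(-36 - 8) - 1*3651/1349 = √(-44) - 3651/1349 = 2*I*√11 - 3651/1349 = -3651/1349 + 2*I*√11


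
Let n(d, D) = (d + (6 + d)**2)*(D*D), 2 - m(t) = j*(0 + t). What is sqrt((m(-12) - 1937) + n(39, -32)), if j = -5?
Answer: sqrt(2111541) ≈ 1453.1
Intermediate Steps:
m(t) = 2 + 5*t (m(t) = 2 - (-5)*(0 + t) = 2 - (-5)*t = 2 + 5*t)
n(d, D) = D**2*(d + (6 + d)**2) (n(d, D) = (d + (6 + d)**2)*D**2 = D**2*(d + (6 + d)**2))
sqrt((m(-12) - 1937) + n(39, -32)) = sqrt(((2 + 5*(-12)) - 1937) + (-32)**2*(39 + (6 + 39)**2)) = sqrt(((2 - 60) - 1937) + 1024*(39 + 45**2)) = sqrt((-58 - 1937) + 1024*(39 + 2025)) = sqrt(-1995 + 1024*2064) = sqrt(-1995 + 2113536) = sqrt(2111541)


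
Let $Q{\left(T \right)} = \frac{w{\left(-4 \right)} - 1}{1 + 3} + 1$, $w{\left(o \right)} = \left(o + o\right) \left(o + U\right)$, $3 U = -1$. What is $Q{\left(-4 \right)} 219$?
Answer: $\frac{8249}{4} \approx 2062.3$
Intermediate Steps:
$U = - \frac{1}{3}$ ($U = \frac{1}{3} \left(-1\right) = - \frac{1}{3} \approx -0.33333$)
$w{\left(o \right)} = 2 o \left(- \frac{1}{3} + o\right)$ ($w{\left(o \right)} = \left(o + o\right) \left(o - \frac{1}{3}\right) = 2 o \left(- \frac{1}{3} + o\right)$)
$Q{\left(T \right)} = \frac{113}{12}$ ($Q{\left(T \right)} = \frac{\frac{2}{3} \left(-4\right) \left(-1 + 3 \left(-4\right)\right) - 1}{1 + 3} + 1 = \frac{\frac{2}{3} \left(-4\right) \left(-1 - 12\right) - 1}{4} + 1 = \left(\frac{2}{3} \left(-4\right) \left(-13\right) - 1\right) \frac{1}{4} + 1 = \left(\frac{104}{3} - 1\right) \frac{1}{4} + 1 = \frac{101}{3} \cdot \frac{1}{4} + 1 = \frac{101}{12} + 1 = \frac{113}{12}$)
$Q{\left(-4 \right)} 219 = \frac{113}{12} \cdot 219 = \frac{8249}{4}$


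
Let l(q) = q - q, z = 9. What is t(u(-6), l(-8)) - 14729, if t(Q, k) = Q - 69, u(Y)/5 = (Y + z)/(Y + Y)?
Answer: -59197/4 ≈ -14799.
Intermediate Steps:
l(q) = 0
u(Y) = 5*(9 + Y)/(2*Y) (u(Y) = 5*((Y + 9)/(Y + Y)) = 5*((9 + Y)/((2*Y))) = 5*((9 + Y)*(1/(2*Y))) = 5*((9 + Y)/(2*Y)) = 5*(9 + Y)/(2*Y))
t(Q, k) = -69 + Q
t(u(-6), l(-8)) - 14729 = (-69 + (5/2)*(9 - 6)/(-6)) - 14729 = (-69 + (5/2)*(-⅙)*3) - 14729 = (-69 - 5/4) - 14729 = -281/4 - 14729 = -59197/4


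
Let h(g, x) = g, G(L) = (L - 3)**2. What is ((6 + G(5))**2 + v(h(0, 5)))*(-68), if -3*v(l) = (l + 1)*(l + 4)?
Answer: -20128/3 ≈ -6709.3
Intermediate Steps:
G(L) = (-3 + L)**2
v(l) = -(1 + l)*(4 + l)/3 (v(l) = -(l + 1)*(l + 4)/3 = -(1 + l)*(4 + l)/3)
((6 + G(5))**2 + v(h(0, 5)))*(-68) = ((6 + (-3 + 5)**2)**2 + (-4/3 - 5/3*0 - 1/3*0**2))*(-68) = ((6 + 2**2)**2 + (-4/3 + 0 - 1/3*0))*(-68) = ((6 + 4)**2 + (-4/3 + 0 + 0))*(-68) = (10**2 - 4/3)*(-68) = (100 - 4/3)*(-68) = (296/3)*(-68) = -20128/3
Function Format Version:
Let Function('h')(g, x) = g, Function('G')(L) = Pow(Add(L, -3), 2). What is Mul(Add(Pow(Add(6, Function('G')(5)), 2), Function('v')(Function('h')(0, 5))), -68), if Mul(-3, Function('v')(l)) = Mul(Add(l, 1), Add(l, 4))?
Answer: Rational(-20128, 3) ≈ -6709.3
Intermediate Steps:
Function('G')(L) = Pow(Add(-3, L), 2)
Function('v')(l) = Mul(Rational(-1, 3), Add(1, l), Add(4, l)) (Function('v')(l) = Mul(Rational(-1, 3), Mul(Add(l, 1), Add(l, 4))) = Mul(Rational(-1, 3), Mul(Add(1, l), Add(4, l))) = Mul(Rational(-1, 3), Add(1, l), Add(4, l)))
Mul(Add(Pow(Add(6, Function('G')(5)), 2), Function('v')(Function('h')(0, 5))), -68) = Mul(Add(Pow(Add(6, Pow(Add(-3, 5), 2)), 2), Add(Rational(-4, 3), Mul(Rational(-5, 3), 0), Mul(Rational(-1, 3), Pow(0, 2)))), -68) = Mul(Add(Pow(Add(6, Pow(2, 2)), 2), Add(Rational(-4, 3), 0, Mul(Rational(-1, 3), 0))), -68) = Mul(Add(Pow(Add(6, 4), 2), Add(Rational(-4, 3), 0, 0)), -68) = Mul(Add(Pow(10, 2), Rational(-4, 3)), -68) = Mul(Add(100, Rational(-4, 3)), -68) = Mul(Rational(296, 3), -68) = Rational(-20128, 3)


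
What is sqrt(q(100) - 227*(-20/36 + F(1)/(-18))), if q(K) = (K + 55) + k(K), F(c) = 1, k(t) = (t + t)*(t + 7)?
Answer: sqrt(780974)/6 ≈ 147.29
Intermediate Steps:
k(t) = 2*t*(7 + t) (k(t) = (2*t)*(7 + t) = 2*t*(7 + t))
q(K) = 55 + K + 2*K*(7 + K) (q(K) = (K + 55) + 2*K*(7 + K) = (55 + K) + 2*K*(7 + K) = 55 + K + 2*K*(7 + K))
sqrt(q(100) - 227*(-20/36 + F(1)/(-18))) = sqrt((55 + 100 + 2*100*(7 + 100)) - 227*(-20/36 + 1/(-18))) = sqrt((55 + 100 + 2*100*107) - 227*(-20*1/36 + 1*(-1/18))) = sqrt((55 + 100 + 21400) - 227*(-5/9 - 1/18)) = sqrt(21555 - 227*(-11/18)) = sqrt(21555 + 2497/18) = sqrt(390487/18) = sqrt(780974)/6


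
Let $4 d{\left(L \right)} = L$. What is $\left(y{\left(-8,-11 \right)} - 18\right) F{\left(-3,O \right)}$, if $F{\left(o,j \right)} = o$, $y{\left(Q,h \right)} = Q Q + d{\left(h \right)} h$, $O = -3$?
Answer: $- \frac{915}{4} \approx -228.75$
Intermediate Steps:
$d{\left(L \right)} = \frac{L}{4}$
$y{\left(Q,h \right)} = Q^{2} + \frac{h^{2}}{4}$ ($y{\left(Q,h \right)} = Q Q + \frac{h}{4} h = Q^{2} + \frac{h^{2}}{4}$)
$\left(y{\left(-8,-11 \right)} - 18\right) F{\left(-3,O \right)} = \left(\left(\left(-8\right)^{2} + \frac{\left(-11\right)^{2}}{4}\right) - 18\right) \left(-3\right) = \left(\left(64 + \frac{1}{4} \cdot 121\right) - 18\right) \left(-3\right) = \left(\left(64 + \frac{121}{4}\right) - 18\right) \left(-3\right) = \left(\frac{377}{4} - 18\right) \left(-3\right) = \frac{305}{4} \left(-3\right) = - \frac{915}{4}$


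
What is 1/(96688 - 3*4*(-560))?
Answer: 1/103408 ≈ 9.6704e-6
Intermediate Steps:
1/(96688 - 3*4*(-560)) = 1/(96688 - 12*(-560)) = 1/(96688 + 6720) = 1/103408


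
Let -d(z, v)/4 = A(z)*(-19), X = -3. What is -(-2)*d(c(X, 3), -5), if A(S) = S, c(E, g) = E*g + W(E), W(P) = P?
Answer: -1824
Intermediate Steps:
c(E, g) = E + E*g (c(E, g) = E*g + E = E + E*g)
d(z, v) = 76*z (d(z, v) = -4*z*(-19) = -(-76)*z = 76*z)
-(-2)*d(c(X, 3), -5) = -(-2)*76*(-3*(1 + 3)) = -(-2)*76*(-3*4) = -(-2)*76*(-12) = -(-2)*(-912) = -2*912 = -1824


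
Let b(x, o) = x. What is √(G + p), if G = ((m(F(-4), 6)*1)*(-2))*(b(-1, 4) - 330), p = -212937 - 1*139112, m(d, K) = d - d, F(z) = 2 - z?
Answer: I*√352049 ≈ 593.34*I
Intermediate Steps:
m(d, K) = 0
p = -352049 (p = -212937 - 139112 = -352049)
G = 0 (G = ((0*1)*(-2))*(-1 - 330) = (0*(-2))*(-331) = 0*(-331) = 0)
√(G + p) = √(0 - 352049) = √(-352049) = I*√352049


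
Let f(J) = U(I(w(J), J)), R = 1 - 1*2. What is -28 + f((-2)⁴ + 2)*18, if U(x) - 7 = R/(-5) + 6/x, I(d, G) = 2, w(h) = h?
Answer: 778/5 ≈ 155.60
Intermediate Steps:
R = -1 (R = 1 - 2 = -1)
U(x) = 36/5 + 6/x (U(x) = 7 + (-1/(-5) + 6/x) = 7 + (-1*(-⅕) + 6/x) = 7 + (⅕ + 6/x) = 36/5 + 6/x)
f(J) = 51/5 (f(J) = 36/5 + 6/2 = 36/5 + 6*(½) = 36/5 + 3 = 51/5)
-28 + f((-2)⁴ + 2)*18 = -28 + (51/5)*18 = -28 + 918/5 = 778/5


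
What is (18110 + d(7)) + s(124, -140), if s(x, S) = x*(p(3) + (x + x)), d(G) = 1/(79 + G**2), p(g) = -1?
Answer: 6238465/128 ≈ 48738.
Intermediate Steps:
s(x, S) = x*(-1 + 2*x) (s(x, S) = x*(-1 + (x + x)) = x*(-1 + 2*x))
(18110 + d(7)) + s(124, -140) = (18110 + 1/(79 + 7**2)) + 124*(-1 + 2*124) = (18110 + 1/(79 + 49)) + 124*(-1 + 248) = (18110 + 1/128) + 124*247 = (18110 + 1/128) + 30628 = 2318081/128 + 30628 = 6238465/128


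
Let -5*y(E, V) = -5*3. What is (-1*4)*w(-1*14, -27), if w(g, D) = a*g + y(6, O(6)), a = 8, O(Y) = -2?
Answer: 436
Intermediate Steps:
y(E, V) = 3 (y(E, V) = -(-1)*3 = -1/5*(-15) = 3)
w(g, D) = 3 + 8*g (w(g, D) = 8*g + 3 = 3 + 8*g)
(-1*4)*w(-1*14, -27) = (-1*4)*(3 + 8*(-1*14)) = -4*(3 + 8*(-14)) = -4*(3 - 112) = -4*(-109) = 436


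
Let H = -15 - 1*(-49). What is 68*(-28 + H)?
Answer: 408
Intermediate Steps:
H = 34 (H = -15 + 49 = 34)
68*(-28 + H) = 68*(-28 + 34) = 68*6 = 408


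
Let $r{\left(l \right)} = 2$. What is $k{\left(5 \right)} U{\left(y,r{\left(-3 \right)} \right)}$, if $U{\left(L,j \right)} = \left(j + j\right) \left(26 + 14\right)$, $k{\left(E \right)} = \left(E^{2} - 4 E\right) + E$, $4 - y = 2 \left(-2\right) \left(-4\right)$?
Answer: $1600$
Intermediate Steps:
$y = -12$ ($y = 4 - 2 \left(-2\right) \left(-4\right) = 4 - \left(-4\right) \left(-4\right) = 4 - 16 = -12$)
$k{\left(E \right)} = E^{2} - 3 E$
$U{\left(L,j \right)} = 80 j$ ($U{\left(L,j \right)} = 2 j 40 = 80 j$)
$k{\left(5 \right)} U{\left(y,r{\left(-3 \right)} \right)} = 5 \left(-3 + 5\right) 80 \cdot 2 = 5 \cdot 2 \cdot 160 = 10 \cdot 160 = 1600$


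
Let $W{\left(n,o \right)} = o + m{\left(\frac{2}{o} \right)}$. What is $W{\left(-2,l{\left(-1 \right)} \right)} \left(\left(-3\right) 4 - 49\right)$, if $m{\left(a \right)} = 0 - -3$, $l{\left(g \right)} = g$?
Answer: $-122$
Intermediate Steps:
$m{\left(a \right)} = 3$ ($m{\left(a \right)} = 0 + 3 = 3$)
$W{\left(n,o \right)} = 3 + o$ ($W{\left(n,o \right)} = o + 3 = 3 + o$)
$W{\left(-2,l{\left(-1 \right)} \right)} \left(\left(-3\right) 4 - 49\right) = \left(3 - 1\right) \left(\left(-3\right) 4 - 49\right) = 2 \left(-12 - 49\right) = 2 \left(-61\right) = -122$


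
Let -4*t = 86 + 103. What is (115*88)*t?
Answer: -478170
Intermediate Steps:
t = -189/4 (t = -(86 + 103)/4 = -¼*189 = -189/4 ≈ -47.250)
(115*88)*t = (115*88)*(-189/4) = 10120*(-189/4) = -478170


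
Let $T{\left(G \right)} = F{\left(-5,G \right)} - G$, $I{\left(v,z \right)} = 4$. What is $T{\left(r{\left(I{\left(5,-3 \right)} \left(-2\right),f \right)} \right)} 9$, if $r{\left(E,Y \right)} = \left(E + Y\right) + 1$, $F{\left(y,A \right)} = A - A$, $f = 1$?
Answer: $54$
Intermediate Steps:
$F{\left(y,A \right)} = 0$
$r{\left(E,Y \right)} = 1 + E + Y$
$T{\left(G \right)} = - G$ ($T{\left(G \right)} = 0 - G = - G$)
$T{\left(r{\left(I{\left(5,-3 \right)} \left(-2\right),f \right)} \right)} 9 = - (1 + 4 \left(-2\right) + 1) 9 = - (1 - 8 + 1) 9 = \left(-1\right) \left(-6\right) 9 = 6 \cdot 9 = 54$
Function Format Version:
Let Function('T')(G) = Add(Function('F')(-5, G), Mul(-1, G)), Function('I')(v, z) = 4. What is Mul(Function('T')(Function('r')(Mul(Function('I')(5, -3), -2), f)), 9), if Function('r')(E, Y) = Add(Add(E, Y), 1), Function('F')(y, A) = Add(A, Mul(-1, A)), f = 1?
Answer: 54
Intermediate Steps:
Function('F')(y, A) = 0
Function('r')(E, Y) = Add(1, E, Y)
Function('T')(G) = Mul(-1, G) (Function('T')(G) = Add(0, Mul(-1, G)) = Mul(-1, G))
Mul(Function('T')(Function('r')(Mul(Function('I')(5, -3), -2), f)), 9) = Mul(Mul(-1, Add(1, Mul(4, -2), 1)), 9) = Mul(Mul(-1, Add(1, -8, 1)), 9) = Mul(Mul(-1, -6), 9) = Mul(6, 9) = 54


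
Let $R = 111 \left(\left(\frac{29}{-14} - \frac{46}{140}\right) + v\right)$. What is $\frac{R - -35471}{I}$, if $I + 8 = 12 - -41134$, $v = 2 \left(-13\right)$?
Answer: $\frac{161593}{205690} \approx 0.78561$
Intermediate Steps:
$v = -26$
$I = 41138$ ($I = -8 + \left(12 - -41134\right) = -8 + \left(12 + 41134\right) = -8 + 41146 = 41138$)
$R = - \frac{15762}{5}$ ($R = 111 \left(\left(\frac{29}{-14} - \frac{46}{140}\right) - 26\right) = 111 \left(\left(29 \left(- \frac{1}{14}\right) - \frac{23}{70}\right) - 26\right) = 111 \left(\left(- \frac{29}{14} - \frac{23}{70}\right) - 26\right) = 111 \left(- \frac{12}{5} - 26\right) = 111 \left(- \frac{142}{5}\right) = - \frac{15762}{5} \approx -3152.4$)
$\frac{R - -35471}{I} = \frac{- \frac{15762}{5} - -35471}{41138} = \left(- \frac{15762}{5} + 35471\right) \frac{1}{41138} = \frac{161593}{5} \cdot \frac{1}{41138} = \frac{161593}{205690}$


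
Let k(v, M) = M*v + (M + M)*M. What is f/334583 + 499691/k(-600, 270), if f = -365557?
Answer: -173110137253/5420244600 ≈ -31.938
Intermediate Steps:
k(v, M) = 2*M² + M*v (k(v, M) = M*v + (2*M)*M = M*v + 2*M² = 2*M² + M*v)
f/334583 + 499691/k(-600, 270) = -365557/334583 + 499691/((270*(-600 + 2*270))) = -365557*1/334583 + 499691/((270*(-600 + 540))) = -365557/334583 + 499691/((270*(-60))) = -365557/334583 + 499691/(-16200) = -365557/334583 + 499691*(-1/16200) = -365557/334583 - 499691/16200 = -173110137253/5420244600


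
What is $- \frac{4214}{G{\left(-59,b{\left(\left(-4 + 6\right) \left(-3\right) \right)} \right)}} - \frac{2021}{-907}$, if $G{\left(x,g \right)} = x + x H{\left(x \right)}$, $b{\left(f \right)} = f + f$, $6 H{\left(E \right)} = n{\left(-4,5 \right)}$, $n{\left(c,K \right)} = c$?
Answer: $\frac{11585533}{53513} \approx 216.5$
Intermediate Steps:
$H{\left(E \right)} = - \frac{2}{3}$ ($H{\left(E \right)} = \frac{1}{6} \left(-4\right) = - \frac{2}{3}$)
$b{\left(f \right)} = 2 f$
$G{\left(x,g \right)} = \frac{x}{3}$ ($G{\left(x,g \right)} = x + x \left(- \frac{2}{3}\right) = x - \frac{2 x}{3} = \frac{x}{3}$)
$- \frac{4214}{G{\left(-59,b{\left(\left(-4 + 6\right) \left(-3\right) \right)} \right)}} - \frac{2021}{-907} = - \frac{4214}{\frac{1}{3} \left(-59\right)} - \frac{2021}{-907} = - \frac{4214}{- \frac{59}{3}} - - \frac{2021}{907} = \left(-4214\right) \left(- \frac{3}{59}\right) + \frac{2021}{907} = \frac{12642}{59} + \frac{2021}{907} = \frac{11585533}{53513}$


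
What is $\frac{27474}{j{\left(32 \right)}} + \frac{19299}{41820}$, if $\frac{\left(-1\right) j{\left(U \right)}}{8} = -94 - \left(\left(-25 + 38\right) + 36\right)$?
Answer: $\frac{12198341}{498355} \approx 24.477$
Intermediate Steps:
$j{\left(U \right)} = 1144$ ($j{\left(U \right)} = - 8 \left(-94 - \left(\left(-25 + 38\right) + 36\right)\right) = - 8 \left(-94 - \left(13 + 36\right)\right) = - 8 \left(-94 - 49\right) = \left(-8\right) \left(-143\right) = 1144$)
$\frac{27474}{j{\left(32 \right)}} + \frac{19299}{41820} = \frac{27474}{1144} + \frac{19299}{41820} = 27474 \cdot \frac{1}{1144} + 19299 \cdot \frac{1}{41820} = \frac{13737}{572} + \frac{6433}{13940} = \frac{12198341}{498355}$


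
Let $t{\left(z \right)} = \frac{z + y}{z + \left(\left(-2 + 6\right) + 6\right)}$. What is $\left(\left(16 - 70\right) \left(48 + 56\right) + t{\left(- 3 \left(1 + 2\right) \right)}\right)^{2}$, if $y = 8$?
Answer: $31550689$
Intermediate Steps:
$t{\left(z \right)} = \frac{8 + z}{10 + z}$ ($t{\left(z \right)} = \frac{z + 8}{z + \left(\left(-2 + 6\right) + 6\right)} = \frac{8 + z}{z + \left(4 + 6\right)} = \frac{8 + z}{z + 10} = \frac{8 + z}{10 + z}$)
$\left(\left(16 - 70\right) \left(48 + 56\right) + t{\left(- 3 \left(1 + 2\right) \right)}\right)^{2} = \left(\left(16 - 70\right) \left(48 + 56\right) + \frac{8 - 3 \left(1 + 2\right)}{10 - 3 \left(1 + 2\right)}\right)^{2} = \left(\left(-54\right) 104 + \frac{8 - 9}{10 - 9}\right)^{2} = \left(-5616 + \frac{8 - 9}{10 - 9}\right)^{2} = \left(-5616 + 1^{-1} \left(-1\right)\right)^{2} = \left(-5616 + 1 \left(-1\right)\right)^{2} = \left(-5616 - 1\right)^{2} = \left(-5617\right)^{2} = 31550689$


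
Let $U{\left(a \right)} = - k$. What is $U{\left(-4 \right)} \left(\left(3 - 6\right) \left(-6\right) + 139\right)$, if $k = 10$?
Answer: $-1570$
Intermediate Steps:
$U{\left(a \right)} = -10$ ($U{\left(a \right)} = \left(-1\right) 10 = -10$)
$U{\left(-4 \right)} \left(\left(3 - 6\right) \left(-6\right) + 139\right) = - 10 \left(\left(3 - 6\right) \left(-6\right) + 139\right) = - 10 \left(\left(-3\right) \left(-6\right) + 139\right) = - 10 \left(18 + 139\right) = \left(-10\right) 157 = -1570$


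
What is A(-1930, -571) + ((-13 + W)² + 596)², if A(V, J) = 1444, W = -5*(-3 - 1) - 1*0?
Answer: 417469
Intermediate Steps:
W = 20 (W = -5*(-4) + 0 = 20 + 0 = 20)
A(-1930, -571) + ((-13 + W)² + 596)² = 1444 + ((-13 + 20)² + 596)² = 1444 + (7² + 596)² = 1444 + (49 + 596)² = 1444 + 645² = 1444 + 416025 = 417469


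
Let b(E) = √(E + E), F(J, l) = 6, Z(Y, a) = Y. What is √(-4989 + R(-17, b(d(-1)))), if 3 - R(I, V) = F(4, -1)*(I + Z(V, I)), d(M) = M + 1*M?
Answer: 2*√(-1221 - 3*I) ≈ 0.085855 - 69.886*I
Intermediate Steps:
d(M) = 2*M (d(M) = M + M = 2*M)
b(E) = √2*√E (b(E) = √(2*E) = √2*√E)
R(I, V) = 3 - 6*I - 6*V (R(I, V) = 3 - 6*(I + V) = 3 - (6*I + 6*V) = 3 + (-6*I - 6*V) = 3 - 6*I - 6*V)
√(-4989 + R(-17, b(d(-1)))) = √(-4989 + (3 - 6*(-17) - 6*√2*√(2*(-1)))) = √(-4989 + (3 + 102 - 6*√2*√(-2))) = √(-4989 + (3 + 102 - 6*√2*I*√2)) = √(-4989 + (3 + 102 - 12*I)) = √(-4989 + (105 - 12*I)) = √(-4884 - 12*I)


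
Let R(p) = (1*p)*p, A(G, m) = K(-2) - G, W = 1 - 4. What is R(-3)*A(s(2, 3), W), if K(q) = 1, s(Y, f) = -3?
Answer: 36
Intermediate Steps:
W = -3
A(G, m) = 1 - G
R(p) = p**2 (R(p) = p*p = p**2)
R(-3)*A(s(2, 3), W) = (-3)**2*(1 - 1*(-3)) = 9*(1 + 3) = 9*4 = 36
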